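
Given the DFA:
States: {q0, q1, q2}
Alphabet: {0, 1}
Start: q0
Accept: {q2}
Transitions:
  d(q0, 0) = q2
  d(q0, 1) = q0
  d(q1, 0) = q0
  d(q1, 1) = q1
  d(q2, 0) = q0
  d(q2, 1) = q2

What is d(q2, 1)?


Looking up transition d(q2, 1)

q2


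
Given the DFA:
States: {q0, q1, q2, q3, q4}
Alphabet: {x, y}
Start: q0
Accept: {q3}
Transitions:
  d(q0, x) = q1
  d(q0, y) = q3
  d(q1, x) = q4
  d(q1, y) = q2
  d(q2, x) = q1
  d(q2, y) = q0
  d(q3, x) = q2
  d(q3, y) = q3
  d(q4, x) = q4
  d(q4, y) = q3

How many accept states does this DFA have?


Accept states listed: {q3}
Counting: q3(1)

1


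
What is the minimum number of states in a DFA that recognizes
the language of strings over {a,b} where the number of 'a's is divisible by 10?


States track (count of 'a') mod 10.
Need 10 states: one per remainder 0..9; accept = remainder 0.

10


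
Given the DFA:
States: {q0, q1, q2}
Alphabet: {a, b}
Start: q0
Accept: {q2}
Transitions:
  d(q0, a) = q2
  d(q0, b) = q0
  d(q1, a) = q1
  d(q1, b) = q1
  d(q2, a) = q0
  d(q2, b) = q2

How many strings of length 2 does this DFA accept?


Enumerating all length-2 strings:
  "aa" -> q0 [reject]
  "ab" -> q2 [accept]
  "ba" -> q2 [accept]
  "bb" -> q0 [reject]

2 out of 4


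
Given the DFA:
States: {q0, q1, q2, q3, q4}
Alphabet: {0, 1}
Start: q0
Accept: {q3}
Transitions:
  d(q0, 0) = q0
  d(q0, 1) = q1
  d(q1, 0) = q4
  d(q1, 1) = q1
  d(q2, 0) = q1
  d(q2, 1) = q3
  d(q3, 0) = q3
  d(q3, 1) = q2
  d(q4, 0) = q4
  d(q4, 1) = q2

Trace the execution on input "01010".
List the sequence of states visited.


Input: 01010
d(q0, 0) = q0
d(q0, 1) = q1
d(q1, 0) = q4
d(q4, 1) = q2
d(q2, 0) = q1


q0 -> q0 -> q1 -> q4 -> q2 -> q1


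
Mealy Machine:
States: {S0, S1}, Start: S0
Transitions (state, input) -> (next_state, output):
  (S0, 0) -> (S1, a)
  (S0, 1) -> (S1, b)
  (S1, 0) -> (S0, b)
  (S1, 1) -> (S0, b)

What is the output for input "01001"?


Step-by-step:
  (S0, 0) -> (S1, a)
  (S1, 1) -> (S0, b)
  (S0, 0) -> (S1, a)
  (S1, 0) -> (S0, b)
  (S0, 1) -> (S1, b)

"ababb"


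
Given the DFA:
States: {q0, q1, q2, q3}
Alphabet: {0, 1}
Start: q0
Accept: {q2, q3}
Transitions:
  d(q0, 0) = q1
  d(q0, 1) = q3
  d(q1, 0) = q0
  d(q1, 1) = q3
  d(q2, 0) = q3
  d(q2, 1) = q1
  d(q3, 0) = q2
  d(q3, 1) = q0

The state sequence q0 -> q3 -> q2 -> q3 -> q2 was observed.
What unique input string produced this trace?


Trace back each transition to find the symbol:
  q0 --[1]--> q3
  q3 --[0]--> q2
  q2 --[0]--> q3
  q3 --[0]--> q2

"1000"


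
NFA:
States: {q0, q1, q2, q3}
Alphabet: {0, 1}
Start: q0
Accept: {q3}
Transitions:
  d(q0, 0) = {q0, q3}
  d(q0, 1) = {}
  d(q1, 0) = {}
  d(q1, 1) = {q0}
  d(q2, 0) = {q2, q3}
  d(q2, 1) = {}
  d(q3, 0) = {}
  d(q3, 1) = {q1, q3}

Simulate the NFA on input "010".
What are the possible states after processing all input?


Start: {q0}
  --0--> {q0, q3}
  --1--> {q1, q3}
  --0--> {}

{} (empty set, no valid transitions)


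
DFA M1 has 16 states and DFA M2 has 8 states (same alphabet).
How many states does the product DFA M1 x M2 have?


Product construction pairs every M1 state with every M2 state.
16 * 8 = 128

128


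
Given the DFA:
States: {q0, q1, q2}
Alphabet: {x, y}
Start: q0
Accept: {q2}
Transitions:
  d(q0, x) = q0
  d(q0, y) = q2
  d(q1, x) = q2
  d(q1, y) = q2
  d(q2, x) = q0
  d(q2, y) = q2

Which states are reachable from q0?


BFS from q0:
  layer 0: {q0}
  layer 1: {q2}

{q0, q2}


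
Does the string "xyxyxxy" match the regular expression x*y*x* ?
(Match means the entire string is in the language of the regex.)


|string| = 7; first = 'x'; last = 'y'

No, "xyxyxxy" does not match x*y*x*


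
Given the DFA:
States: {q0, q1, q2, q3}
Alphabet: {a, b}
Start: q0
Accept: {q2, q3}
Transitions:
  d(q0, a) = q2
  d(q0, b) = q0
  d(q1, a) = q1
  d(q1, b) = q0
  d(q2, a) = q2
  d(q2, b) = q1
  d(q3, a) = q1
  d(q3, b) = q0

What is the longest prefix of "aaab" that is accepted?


Run the DFA, marking each prefix where the state is accepting:
  "" -> q0 [reject]
  "a" -> q2 [accept]
  "aa" -> q2 [accept]
  "aaa" -> q2 [accept]
  "aaab" -> q1 [reject]

"aaa"


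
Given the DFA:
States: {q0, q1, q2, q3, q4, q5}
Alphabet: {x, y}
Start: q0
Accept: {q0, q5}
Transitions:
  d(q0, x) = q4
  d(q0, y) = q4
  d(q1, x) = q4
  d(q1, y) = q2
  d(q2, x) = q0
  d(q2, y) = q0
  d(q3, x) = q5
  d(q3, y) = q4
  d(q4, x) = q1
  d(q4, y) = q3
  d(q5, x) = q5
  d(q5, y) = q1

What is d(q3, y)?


Looking up transition d(q3, y)

q4


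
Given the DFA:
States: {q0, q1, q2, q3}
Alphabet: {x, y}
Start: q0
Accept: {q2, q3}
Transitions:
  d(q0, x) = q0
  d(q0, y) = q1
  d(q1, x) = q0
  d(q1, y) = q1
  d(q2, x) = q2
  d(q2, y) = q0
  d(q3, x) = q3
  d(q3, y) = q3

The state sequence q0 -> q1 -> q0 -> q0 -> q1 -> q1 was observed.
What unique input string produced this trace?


Trace back each transition to find the symbol:
  q0 --[y]--> q1
  q1 --[x]--> q0
  q0 --[x]--> q0
  q0 --[y]--> q1
  q1 --[y]--> q1

"yxxyy"


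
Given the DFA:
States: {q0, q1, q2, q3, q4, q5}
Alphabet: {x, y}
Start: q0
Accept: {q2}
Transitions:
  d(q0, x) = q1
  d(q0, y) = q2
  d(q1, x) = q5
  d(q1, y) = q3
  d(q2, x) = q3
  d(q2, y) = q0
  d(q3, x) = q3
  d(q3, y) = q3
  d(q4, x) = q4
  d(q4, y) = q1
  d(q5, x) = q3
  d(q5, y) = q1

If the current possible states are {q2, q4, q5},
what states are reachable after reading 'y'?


Apply transition on 'y' from each current state:
  d(q2, y) = q0
  d(q4, y) = q1
  d(q5, y) = q1

{q0, q1}


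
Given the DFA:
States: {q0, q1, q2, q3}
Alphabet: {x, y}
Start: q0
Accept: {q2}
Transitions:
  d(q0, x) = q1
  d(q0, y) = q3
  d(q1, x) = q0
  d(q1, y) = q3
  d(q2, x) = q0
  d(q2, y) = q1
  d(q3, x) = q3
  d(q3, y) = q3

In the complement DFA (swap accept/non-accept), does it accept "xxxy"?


Trace: q0 -> q1 -> q0 -> q1 -> q3
Final: q3
Original accept: {q2}
Complement: q3 is not in original accept

Yes, complement accepts (original rejects)


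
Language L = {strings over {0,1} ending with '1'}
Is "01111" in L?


last symbol = '1'

Yes, "01111" is in L


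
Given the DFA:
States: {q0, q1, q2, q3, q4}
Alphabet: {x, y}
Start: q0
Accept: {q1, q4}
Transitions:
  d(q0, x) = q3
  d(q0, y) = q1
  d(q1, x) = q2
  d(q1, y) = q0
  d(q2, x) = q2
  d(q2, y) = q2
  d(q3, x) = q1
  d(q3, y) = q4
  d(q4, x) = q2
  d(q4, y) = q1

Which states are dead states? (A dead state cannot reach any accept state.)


Forward reachability from each state:
  q0 -> reaches accept state q1 (live)
  q1 -> reaches accept state q1 (live)
  q2 -> reaches {q2}, no accept state (dead)
  q3 -> reaches accept state q1 (live)
  q4 -> reaches accept state q1 (live)

{q2}


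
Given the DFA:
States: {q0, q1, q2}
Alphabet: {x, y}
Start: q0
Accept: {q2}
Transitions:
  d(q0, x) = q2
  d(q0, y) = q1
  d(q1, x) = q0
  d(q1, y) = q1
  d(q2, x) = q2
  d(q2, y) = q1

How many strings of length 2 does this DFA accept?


Enumerating all length-2 strings:
  "xx" -> q2 [accept]
  "xy" -> q1 [reject]
  "yx" -> q0 [reject]
  "yy" -> q1 [reject]

1 out of 4


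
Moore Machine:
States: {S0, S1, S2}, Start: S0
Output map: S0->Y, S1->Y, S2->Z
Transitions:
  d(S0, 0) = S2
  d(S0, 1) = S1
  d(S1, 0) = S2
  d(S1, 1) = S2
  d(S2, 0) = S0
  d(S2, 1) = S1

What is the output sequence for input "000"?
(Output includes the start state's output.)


Start: S0 (output Y)
  --0--> S2 (output Z)
  --0--> S0 (output Y)
  --0--> S2 (output Z)

"YZYZ"


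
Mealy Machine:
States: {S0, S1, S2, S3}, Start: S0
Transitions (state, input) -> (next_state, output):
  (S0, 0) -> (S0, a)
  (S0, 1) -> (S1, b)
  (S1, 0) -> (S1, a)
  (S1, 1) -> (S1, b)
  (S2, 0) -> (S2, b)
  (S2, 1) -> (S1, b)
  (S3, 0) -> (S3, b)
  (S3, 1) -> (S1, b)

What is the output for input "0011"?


Step-by-step:
  (S0, 0) -> (S0, a)
  (S0, 0) -> (S0, a)
  (S0, 1) -> (S1, b)
  (S1, 1) -> (S1, b)

"aabb"


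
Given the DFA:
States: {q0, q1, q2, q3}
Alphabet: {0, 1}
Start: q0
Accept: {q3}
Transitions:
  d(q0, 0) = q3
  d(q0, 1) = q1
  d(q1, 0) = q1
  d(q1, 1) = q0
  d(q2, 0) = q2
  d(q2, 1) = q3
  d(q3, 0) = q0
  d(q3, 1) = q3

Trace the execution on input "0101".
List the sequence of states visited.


Input: 0101
d(q0, 0) = q3
d(q3, 1) = q3
d(q3, 0) = q0
d(q0, 1) = q1


q0 -> q3 -> q3 -> q0 -> q1


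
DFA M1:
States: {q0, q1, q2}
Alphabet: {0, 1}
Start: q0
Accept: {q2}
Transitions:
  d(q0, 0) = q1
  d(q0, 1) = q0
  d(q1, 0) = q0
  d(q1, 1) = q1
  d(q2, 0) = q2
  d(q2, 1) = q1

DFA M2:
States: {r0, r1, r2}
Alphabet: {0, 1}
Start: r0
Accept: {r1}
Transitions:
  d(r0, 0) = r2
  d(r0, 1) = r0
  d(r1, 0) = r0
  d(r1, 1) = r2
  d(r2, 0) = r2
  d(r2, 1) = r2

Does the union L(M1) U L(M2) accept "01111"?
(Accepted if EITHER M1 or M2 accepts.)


M1: final=q1 accepted=False
M2: final=r2 accepted=False

No, union rejects (neither accepts)


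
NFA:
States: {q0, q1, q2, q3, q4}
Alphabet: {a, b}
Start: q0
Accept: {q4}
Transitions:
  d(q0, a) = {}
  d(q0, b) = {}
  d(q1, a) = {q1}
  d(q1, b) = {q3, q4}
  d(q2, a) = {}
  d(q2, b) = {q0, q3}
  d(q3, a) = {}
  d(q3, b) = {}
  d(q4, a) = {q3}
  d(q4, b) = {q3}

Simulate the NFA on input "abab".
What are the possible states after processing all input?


Start: {q0}
  --a--> {}
  --b--> {}
  --a--> {}
  --b--> {}

{} (empty set, no valid transitions)


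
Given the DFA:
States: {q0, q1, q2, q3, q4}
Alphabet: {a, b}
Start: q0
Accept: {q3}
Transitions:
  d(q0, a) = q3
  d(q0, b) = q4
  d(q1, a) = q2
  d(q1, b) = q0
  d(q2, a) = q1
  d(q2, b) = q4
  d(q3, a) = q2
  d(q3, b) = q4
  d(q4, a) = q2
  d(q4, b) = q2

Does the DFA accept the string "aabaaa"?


Trace: q0 -> q3 -> q2 -> q4 -> q2 -> q1 -> q2
Final state: q2
Accept states: {q3}

No, rejected (final state q2 is not an accept state)


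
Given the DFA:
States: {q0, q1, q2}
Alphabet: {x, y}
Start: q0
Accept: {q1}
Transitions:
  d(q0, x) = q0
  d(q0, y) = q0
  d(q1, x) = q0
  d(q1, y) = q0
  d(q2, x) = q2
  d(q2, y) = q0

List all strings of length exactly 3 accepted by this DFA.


All strings of length 3: 8 total
Accepted: 0

None


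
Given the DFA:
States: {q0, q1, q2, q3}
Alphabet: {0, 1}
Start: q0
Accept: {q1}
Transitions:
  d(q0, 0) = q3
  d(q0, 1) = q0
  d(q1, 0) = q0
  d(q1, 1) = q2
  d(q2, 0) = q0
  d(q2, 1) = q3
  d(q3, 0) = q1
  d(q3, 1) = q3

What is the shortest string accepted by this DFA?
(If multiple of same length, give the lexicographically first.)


BFS by string length (lex-first path to each state shown):
  len 0: q0<-""
  len 1: q0<-"1", q3<-"0"
  len 2: q0<-"11", q1<-"00", q3<-"01"
Found accept state at length 2.

"00"


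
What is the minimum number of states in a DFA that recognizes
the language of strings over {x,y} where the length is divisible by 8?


States track (length) mod 8.
Need 8 states: one per remainder 0..7; accept = remainder 0.

8


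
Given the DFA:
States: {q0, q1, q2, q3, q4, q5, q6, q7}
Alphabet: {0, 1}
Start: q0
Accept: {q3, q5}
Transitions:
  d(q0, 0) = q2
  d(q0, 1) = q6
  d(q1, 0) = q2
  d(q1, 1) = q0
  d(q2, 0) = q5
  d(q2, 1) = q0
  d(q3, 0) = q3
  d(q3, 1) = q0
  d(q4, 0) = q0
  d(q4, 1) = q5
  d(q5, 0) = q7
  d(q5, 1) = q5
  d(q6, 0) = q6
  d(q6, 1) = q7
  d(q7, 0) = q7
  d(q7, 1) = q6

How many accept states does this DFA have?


Accept states listed: {q3, q5}
Counting: q3(1) q5(2)

2


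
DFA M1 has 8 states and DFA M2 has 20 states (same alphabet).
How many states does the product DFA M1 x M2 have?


Product construction pairs every M1 state with every M2 state.
8 * 20 = 160

160


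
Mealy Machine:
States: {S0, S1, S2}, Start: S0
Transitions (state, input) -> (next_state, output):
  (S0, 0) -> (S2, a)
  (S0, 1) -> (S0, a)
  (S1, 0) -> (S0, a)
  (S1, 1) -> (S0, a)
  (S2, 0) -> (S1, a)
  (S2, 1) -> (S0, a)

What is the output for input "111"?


Step-by-step:
  (S0, 1) -> (S0, a)
  (S0, 1) -> (S0, a)
  (S0, 1) -> (S0, a)

"aaa"


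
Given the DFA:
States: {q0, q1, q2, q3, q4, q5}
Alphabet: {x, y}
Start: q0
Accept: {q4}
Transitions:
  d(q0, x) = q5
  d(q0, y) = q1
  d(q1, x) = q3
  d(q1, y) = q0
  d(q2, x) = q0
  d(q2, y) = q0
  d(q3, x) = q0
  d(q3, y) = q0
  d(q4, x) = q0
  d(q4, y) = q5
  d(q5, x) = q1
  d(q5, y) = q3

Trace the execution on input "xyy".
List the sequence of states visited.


Input: xyy
d(q0, x) = q5
d(q5, y) = q3
d(q3, y) = q0


q0 -> q5 -> q3 -> q0


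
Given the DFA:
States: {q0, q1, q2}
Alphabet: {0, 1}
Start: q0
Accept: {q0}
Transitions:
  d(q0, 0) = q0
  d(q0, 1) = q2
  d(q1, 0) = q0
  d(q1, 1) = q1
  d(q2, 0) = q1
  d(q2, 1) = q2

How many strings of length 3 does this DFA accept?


Enumerating all length-3 strings:
  "000" -> q0 [accept]
  "001" -> q2 [reject]
  "010" -> q1 [reject]
  "011" -> q2 [reject]
  "100" -> q0 [accept]
  "101" -> q1 [reject]
  "110" -> q1 [reject]
  "111" -> q2 [reject]

2 out of 8


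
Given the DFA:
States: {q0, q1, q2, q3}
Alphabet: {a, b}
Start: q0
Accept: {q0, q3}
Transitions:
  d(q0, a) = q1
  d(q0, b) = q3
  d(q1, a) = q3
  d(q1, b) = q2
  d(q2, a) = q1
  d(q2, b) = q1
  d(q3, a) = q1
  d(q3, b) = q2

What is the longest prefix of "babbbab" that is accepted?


Run the DFA, marking each prefix where the state is accepting:
  "" -> q0 [accept]
  "b" -> q3 [accept]
  "ba" -> q1 [reject]
  "bab" -> q2 [reject]
  "babb" -> q1 [reject]
  "babbb" -> q2 [reject]
  "babbba" -> q1 [reject]
  "babbbab" -> q2 [reject]

"b"


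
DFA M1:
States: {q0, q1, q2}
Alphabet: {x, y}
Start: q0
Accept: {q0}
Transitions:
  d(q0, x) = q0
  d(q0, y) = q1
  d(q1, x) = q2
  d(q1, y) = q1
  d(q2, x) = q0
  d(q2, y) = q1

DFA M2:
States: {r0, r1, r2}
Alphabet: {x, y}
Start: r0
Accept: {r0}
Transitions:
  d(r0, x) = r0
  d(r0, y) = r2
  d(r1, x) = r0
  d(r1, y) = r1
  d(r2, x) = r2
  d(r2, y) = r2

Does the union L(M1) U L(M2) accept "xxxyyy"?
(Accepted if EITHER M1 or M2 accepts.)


M1: final=q1 accepted=False
M2: final=r2 accepted=False

No, union rejects (neither accepts)


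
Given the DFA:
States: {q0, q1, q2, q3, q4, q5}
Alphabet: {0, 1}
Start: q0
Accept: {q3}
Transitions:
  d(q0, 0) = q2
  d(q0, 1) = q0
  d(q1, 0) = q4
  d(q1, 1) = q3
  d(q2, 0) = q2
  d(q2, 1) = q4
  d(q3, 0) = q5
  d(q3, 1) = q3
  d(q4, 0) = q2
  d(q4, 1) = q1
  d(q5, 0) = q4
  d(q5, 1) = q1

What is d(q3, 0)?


Looking up transition d(q3, 0)

q5


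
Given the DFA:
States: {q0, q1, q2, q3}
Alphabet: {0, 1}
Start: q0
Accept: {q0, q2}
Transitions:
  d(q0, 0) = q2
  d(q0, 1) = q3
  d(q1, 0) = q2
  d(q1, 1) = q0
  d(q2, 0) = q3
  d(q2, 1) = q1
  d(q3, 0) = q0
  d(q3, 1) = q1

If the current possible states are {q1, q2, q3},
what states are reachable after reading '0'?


Apply transition on '0' from each current state:
  d(q1, 0) = q2
  d(q2, 0) = q3
  d(q3, 0) = q0

{q0, q2, q3}


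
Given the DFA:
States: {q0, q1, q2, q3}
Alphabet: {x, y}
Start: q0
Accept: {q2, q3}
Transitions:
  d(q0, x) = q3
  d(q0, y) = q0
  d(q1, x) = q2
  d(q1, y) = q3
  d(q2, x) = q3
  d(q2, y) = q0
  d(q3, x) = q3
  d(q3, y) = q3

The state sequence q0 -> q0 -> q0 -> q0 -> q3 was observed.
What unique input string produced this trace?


Trace back each transition to find the symbol:
  q0 --[y]--> q0
  q0 --[y]--> q0
  q0 --[y]--> q0
  q0 --[x]--> q3

"yyyx"


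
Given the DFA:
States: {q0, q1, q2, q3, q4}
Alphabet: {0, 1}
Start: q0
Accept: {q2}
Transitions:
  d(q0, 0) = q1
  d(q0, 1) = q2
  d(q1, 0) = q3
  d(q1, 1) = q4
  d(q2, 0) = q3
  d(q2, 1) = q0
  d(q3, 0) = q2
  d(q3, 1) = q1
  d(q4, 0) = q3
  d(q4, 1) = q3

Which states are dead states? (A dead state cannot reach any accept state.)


Forward reachability from each state:
  q0 -> reaches accept state q2 (live)
  q1 -> reaches accept state q2 (live)
  q2 -> reaches accept state q2 (live)
  q3 -> reaches accept state q2 (live)
  q4 -> reaches accept state q2 (live)

None (all states can reach an accept state)


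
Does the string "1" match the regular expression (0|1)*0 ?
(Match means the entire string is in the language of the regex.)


|string| = 1; first = '1'; last = '1'

No, "1" does not match (0|1)*0


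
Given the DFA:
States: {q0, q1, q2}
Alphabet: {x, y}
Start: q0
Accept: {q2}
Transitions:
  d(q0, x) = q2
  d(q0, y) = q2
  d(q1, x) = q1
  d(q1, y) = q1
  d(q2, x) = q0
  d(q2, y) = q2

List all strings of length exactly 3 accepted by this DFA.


All strings of length 3: 8 total
Accepted: 6

"xxx", "xxy", "xyy", "yxx", "yxy", "yyy"


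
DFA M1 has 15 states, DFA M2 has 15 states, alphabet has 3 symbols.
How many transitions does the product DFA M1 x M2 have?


Product DFA has 15 * 15 = 225 states.
Each has 3 transitions: 225 * 3 = 675

675


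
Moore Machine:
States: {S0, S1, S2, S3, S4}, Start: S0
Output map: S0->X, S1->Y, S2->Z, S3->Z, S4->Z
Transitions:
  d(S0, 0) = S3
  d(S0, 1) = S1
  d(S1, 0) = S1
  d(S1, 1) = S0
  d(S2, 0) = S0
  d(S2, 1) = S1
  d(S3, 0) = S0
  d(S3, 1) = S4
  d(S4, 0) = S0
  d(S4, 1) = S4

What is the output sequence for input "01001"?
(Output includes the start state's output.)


Start: S0 (output X)
  --0--> S3 (output Z)
  --1--> S4 (output Z)
  --0--> S0 (output X)
  --0--> S3 (output Z)
  --1--> S4 (output Z)

"XZZXZZ"


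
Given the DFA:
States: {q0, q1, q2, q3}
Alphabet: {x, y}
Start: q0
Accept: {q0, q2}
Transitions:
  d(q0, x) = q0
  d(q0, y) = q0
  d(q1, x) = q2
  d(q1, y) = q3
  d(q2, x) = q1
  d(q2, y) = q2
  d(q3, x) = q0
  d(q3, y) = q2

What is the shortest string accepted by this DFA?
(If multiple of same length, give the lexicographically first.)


BFS by string length (lex-first path to each state shown):
  len 0: q0<-""
Found accept state at length 0.

"" (empty string)


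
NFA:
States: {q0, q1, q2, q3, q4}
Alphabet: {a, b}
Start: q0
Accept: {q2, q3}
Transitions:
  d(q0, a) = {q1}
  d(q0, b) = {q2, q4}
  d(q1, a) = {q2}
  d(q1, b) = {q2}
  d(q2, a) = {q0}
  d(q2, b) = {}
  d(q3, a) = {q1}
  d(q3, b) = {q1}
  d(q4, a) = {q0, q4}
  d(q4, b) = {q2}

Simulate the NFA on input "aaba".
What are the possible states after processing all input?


Start: {q0}
  --a--> {q1}
  --a--> {q2}
  --b--> {}
  --a--> {}

{} (empty set, no valid transitions)


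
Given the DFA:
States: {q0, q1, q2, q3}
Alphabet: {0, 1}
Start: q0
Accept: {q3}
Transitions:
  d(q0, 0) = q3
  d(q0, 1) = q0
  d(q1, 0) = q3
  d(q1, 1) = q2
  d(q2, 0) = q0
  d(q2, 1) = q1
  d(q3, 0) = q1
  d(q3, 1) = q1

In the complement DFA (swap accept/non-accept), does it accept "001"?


Trace: q0 -> q3 -> q1 -> q2
Final: q2
Original accept: {q3}
Complement: q2 is not in original accept

Yes, complement accepts (original rejects)


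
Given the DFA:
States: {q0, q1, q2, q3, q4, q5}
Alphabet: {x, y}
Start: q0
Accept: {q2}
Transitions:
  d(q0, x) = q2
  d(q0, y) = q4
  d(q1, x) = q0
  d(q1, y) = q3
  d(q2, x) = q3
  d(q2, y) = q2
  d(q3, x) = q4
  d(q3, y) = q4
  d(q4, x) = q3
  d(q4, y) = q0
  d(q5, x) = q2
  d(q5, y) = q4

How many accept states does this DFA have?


Accept states listed: {q2}
Counting: q2(1)

1


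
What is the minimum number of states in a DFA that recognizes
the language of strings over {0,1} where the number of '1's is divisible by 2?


States track (count of '1') mod 2.
Need 2 states: one per remainder 0..1; accept = remainder 0.

2


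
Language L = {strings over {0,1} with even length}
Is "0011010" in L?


length = 7; 7 mod 2 = 1

No, "0011010" is not in L


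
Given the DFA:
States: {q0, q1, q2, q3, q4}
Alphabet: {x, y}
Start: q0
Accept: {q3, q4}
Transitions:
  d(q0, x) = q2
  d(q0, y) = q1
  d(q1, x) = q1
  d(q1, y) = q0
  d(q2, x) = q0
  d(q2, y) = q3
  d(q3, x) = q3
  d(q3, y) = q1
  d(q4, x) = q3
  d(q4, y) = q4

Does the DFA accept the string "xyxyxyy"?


Trace: q0 -> q2 -> q3 -> q3 -> q1 -> q1 -> q0 -> q1
Final state: q1
Accept states: {q3, q4}

No, rejected (final state q1 is not an accept state)


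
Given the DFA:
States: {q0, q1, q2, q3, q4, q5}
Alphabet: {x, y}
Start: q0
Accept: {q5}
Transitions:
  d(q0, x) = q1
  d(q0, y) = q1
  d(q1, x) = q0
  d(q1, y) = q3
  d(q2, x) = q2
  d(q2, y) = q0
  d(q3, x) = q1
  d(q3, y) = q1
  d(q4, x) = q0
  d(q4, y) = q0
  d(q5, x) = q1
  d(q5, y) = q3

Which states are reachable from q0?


BFS from q0:
  layer 0: {q0}
  layer 1: {q1}
  layer 2: {q3}

{q0, q1, q3}


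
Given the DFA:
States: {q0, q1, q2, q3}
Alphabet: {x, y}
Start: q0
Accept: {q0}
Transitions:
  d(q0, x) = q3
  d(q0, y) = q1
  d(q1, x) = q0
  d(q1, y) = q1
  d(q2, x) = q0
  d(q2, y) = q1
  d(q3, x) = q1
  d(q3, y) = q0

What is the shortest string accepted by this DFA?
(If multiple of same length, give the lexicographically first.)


BFS by string length (lex-first path to each state shown):
  len 0: q0<-""
Found accept state at length 0.

"" (empty string)


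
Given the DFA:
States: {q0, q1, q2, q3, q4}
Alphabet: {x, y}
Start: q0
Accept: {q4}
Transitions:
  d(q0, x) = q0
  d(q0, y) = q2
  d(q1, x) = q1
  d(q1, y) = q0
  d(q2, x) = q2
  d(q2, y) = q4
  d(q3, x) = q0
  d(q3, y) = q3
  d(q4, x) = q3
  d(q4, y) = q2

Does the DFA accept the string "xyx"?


Trace: q0 -> q0 -> q2 -> q2
Final state: q2
Accept states: {q4}

No, rejected (final state q2 is not an accept state)


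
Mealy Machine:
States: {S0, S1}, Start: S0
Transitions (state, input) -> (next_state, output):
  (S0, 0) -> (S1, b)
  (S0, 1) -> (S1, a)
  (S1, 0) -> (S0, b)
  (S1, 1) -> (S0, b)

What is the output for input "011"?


Step-by-step:
  (S0, 0) -> (S1, b)
  (S1, 1) -> (S0, b)
  (S0, 1) -> (S1, a)

"bba"


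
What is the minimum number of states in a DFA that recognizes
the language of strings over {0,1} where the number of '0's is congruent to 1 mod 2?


States track (count of '0') mod 2.
Need 2 states: one per remainder 0..1; accept = remainder 1.

2


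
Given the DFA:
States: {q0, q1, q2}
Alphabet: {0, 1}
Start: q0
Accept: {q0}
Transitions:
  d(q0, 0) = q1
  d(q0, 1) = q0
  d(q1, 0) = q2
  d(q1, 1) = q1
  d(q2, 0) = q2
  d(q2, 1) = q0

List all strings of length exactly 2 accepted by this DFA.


All strings of length 2: 4 total
Accepted: 1

"11"


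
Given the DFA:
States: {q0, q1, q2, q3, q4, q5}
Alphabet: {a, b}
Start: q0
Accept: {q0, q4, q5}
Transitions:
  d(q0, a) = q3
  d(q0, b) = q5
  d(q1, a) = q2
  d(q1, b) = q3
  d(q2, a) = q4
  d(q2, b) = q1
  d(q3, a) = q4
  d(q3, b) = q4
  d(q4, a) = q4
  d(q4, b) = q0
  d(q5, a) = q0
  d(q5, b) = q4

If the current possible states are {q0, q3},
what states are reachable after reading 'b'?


Apply transition on 'b' from each current state:
  d(q0, b) = q5
  d(q3, b) = q4

{q4, q5}


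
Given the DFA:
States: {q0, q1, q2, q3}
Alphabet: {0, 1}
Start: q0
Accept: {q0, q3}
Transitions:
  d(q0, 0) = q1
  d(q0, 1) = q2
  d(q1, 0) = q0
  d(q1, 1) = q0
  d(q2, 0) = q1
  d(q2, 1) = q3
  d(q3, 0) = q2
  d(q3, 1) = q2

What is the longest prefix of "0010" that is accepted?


Run the DFA, marking each prefix where the state is accepting:
  "" -> q0 [accept]
  "0" -> q1 [reject]
  "00" -> q0 [accept]
  "001" -> q2 [reject]
  "0010" -> q1 [reject]

"00"


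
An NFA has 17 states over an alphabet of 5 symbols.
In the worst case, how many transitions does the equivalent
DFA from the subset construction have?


Subset construction: one DFA state per subset of NFA states = 2^17 = 131072 states.
Each DFA state has 5 outgoing transitions: 131072 * 5 = 655360

655360


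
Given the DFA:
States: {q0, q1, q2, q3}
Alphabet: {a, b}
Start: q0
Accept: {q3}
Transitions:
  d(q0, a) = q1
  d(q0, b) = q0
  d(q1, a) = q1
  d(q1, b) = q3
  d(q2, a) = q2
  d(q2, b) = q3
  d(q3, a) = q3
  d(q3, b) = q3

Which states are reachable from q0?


BFS from q0:
  layer 0: {q0}
  layer 1: {q1}
  layer 2: {q3}

{q0, q1, q3}


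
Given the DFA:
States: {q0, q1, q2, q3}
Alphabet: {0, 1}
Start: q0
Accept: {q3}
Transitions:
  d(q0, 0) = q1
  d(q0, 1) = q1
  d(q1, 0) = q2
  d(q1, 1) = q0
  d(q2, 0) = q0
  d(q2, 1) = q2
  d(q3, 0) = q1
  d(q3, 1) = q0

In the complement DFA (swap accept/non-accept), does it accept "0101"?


Trace: q0 -> q1 -> q0 -> q1 -> q0
Final: q0
Original accept: {q3}
Complement: q0 is not in original accept

Yes, complement accepts (original rejects)


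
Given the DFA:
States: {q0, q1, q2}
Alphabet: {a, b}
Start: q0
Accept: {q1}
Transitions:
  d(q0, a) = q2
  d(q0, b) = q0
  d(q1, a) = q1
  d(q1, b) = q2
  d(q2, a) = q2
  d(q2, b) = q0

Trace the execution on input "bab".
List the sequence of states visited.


Input: bab
d(q0, b) = q0
d(q0, a) = q2
d(q2, b) = q0


q0 -> q0 -> q2 -> q0


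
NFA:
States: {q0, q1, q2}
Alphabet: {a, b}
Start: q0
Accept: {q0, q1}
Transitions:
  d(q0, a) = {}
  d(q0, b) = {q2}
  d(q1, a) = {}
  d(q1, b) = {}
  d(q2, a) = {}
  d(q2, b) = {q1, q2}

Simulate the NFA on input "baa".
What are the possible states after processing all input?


Start: {q0}
  --b--> {q2}
  --a--> {}
  --a--> {}

{} (empty set, no valid transitions)


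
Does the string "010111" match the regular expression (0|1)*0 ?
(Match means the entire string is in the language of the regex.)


|string| = 6; first = '0'; last = '1'

No, "010111" does not match (0|1)*0


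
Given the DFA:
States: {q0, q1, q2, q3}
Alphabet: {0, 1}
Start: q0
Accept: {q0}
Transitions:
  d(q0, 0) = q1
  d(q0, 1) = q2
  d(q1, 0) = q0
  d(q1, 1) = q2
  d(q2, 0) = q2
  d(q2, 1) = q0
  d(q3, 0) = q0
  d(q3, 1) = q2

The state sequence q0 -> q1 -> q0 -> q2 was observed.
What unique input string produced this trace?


Trace back each transition to find the symbol:
  q0 --[0]--> q1
  q1 --[0]--> q0
  q0 --[1]--> q2

"001"


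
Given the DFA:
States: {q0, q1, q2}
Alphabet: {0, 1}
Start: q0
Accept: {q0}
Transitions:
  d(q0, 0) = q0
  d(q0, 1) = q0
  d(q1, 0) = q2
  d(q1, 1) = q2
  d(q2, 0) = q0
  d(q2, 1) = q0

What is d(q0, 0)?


Looking up transition d(q0, 0)

q0


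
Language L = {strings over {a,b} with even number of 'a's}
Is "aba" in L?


count('a') = 2; 2 mod 2 = 0

Yes, "aba" is in L


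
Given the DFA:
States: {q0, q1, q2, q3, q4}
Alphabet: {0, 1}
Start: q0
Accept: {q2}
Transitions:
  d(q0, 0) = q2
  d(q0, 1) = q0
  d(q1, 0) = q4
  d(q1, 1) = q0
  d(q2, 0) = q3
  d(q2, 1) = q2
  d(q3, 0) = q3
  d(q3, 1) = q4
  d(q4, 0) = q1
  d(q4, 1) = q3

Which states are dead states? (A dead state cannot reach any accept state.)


Forward reachability from each state:
  q0 -> reaches accept state q2 (live)
  q1 -> reaches accept state q2 (live)
  q2 -> reaches accept state q2 (live)
  q3 -> reaches accept state q2 (live)
  q4 -> reaches accept state q2 (live)

None (all states can reach an accept state)


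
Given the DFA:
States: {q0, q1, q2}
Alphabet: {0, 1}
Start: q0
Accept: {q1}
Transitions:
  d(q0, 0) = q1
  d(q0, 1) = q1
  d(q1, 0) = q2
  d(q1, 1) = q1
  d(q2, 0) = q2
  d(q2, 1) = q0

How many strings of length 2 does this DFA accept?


Enumerating all length-2 strings:
  "00" -> q2 [reject]
  "01" -> q1 [accept]
  "10" -> q2 [reject]
  "11" -> q1 [accept]

2 out of 4


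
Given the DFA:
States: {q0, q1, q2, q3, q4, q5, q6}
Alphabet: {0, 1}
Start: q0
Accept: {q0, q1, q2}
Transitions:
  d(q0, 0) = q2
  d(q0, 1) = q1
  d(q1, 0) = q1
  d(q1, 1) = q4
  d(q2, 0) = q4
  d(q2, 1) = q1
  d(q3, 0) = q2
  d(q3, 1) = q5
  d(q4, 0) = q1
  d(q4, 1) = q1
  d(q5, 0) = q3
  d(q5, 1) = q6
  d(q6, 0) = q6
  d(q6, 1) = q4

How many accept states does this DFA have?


Accept states listed: {q0, q1, q2}
Counting: q0(1) q1(2) q2(3)

3


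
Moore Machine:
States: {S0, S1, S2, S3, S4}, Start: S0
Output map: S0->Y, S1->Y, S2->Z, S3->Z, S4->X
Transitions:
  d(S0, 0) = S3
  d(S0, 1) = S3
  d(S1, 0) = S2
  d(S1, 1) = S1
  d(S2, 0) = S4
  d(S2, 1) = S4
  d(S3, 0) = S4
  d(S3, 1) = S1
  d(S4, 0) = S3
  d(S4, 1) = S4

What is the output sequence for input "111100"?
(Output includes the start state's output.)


Start: S0 (output Y)
  --1--> S3 (output Z)
  --1--> S1 (output Y)
  --1--> S1 (output Y)
  --1--> S1 (output Y)
  --0--> S2 (output Z)
  --0--> S4 (output X)

"YZYYYZX"


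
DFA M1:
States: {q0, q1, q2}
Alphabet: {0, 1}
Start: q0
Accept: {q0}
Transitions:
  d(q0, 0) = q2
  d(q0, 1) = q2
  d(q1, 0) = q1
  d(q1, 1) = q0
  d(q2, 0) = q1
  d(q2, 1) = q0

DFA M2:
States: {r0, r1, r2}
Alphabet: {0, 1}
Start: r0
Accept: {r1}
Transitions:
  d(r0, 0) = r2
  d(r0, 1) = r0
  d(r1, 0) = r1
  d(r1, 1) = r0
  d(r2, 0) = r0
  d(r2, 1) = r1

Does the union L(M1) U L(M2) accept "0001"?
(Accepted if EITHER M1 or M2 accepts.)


M1: final=q0 accepted=True
M2: final=r1 accepted=True

Yes, union accepts


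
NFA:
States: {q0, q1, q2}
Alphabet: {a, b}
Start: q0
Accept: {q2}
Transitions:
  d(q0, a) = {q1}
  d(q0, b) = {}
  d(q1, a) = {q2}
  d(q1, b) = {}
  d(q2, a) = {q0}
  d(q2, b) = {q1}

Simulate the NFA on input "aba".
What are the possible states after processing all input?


Start: {q0}
  --a--> {q1}
  --b--> {}
  --a--> {}

{} (empty set, no valid transitions)


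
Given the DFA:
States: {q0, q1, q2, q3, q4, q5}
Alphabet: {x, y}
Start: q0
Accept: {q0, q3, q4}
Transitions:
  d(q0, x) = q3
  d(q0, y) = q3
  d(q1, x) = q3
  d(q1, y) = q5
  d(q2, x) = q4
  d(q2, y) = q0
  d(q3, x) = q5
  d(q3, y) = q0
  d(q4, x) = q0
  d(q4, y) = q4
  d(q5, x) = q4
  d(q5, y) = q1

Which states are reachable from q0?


BFS from q0:
  layer 0: {q0}
  layer 1: {q3}
  layer 2: {q5}
  layer 3: {q1, q4}

{q0, q1, q3, q4, q5}


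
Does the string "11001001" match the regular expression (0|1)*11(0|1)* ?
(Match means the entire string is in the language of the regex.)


|string| = 8; first = '1'; last = '1'

Yes, "11001001" matches (0|1)*11(0|1)*


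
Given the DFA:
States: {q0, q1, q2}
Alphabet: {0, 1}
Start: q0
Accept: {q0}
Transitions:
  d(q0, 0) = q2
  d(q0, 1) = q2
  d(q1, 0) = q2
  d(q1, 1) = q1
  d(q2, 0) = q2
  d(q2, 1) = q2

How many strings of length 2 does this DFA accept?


Enumerating all length-2 strings:
  "00" -> q2 [reject]
  "01" -> q2 [reject]
  "10" -> q2 [reject]
  "11" -> q2 [reject]

0 out of 4


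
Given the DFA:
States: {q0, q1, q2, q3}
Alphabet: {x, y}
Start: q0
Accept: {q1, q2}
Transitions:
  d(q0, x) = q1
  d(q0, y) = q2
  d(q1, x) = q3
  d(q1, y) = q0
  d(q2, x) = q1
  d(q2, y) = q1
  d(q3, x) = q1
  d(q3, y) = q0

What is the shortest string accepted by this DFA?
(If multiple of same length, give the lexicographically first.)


BFS by string length (lex-first path to each state shown):
  len 0: q0<-""
  len 1: q1<-"x", q2<-"y"
Found accept state at length 1.

"x"


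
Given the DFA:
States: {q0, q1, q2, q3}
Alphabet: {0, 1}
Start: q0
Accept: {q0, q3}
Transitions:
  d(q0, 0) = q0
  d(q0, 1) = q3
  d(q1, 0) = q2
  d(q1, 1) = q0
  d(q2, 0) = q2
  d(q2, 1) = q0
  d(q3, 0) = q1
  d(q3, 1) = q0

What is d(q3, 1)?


Looking up transition d(q3, 1)

q0


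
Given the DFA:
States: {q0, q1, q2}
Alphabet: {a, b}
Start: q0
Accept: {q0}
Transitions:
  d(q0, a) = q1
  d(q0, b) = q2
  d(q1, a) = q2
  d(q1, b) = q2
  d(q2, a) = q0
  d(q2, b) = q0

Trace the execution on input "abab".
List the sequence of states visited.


Input: abab
d(q0, a) = q1
d(q1, b) = q2
d(q2, a) = q0
d(q0, b) = q2


q0 -> q1 -> q2 -> q0 -> q2


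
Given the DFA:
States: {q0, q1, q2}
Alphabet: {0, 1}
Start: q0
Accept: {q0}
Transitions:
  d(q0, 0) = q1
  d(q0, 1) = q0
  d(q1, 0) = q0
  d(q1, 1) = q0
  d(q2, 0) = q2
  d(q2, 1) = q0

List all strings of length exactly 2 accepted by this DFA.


All strings of length 2: 4 total
Accepted: 3

"00", "01", "11"


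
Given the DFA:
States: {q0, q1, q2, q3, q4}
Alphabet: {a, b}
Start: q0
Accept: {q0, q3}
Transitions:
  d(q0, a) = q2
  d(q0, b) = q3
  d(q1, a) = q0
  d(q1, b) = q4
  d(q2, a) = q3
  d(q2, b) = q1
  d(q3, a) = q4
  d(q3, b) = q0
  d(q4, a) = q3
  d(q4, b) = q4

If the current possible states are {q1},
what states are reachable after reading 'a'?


Apply transition on 'a' from each current state:
  d(q1, a) = q0

{q0}


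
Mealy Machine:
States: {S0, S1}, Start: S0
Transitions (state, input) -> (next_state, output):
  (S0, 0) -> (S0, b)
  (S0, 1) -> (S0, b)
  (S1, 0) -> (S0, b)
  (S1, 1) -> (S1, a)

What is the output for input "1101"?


Step-by-step:
  (S0, 1) -> (S0, b)
  (S0, 1) -> (S0, b)
  (S0, 0) -> (S0, b)
  (S0, 1) -> (S0, b)

"bbbb"


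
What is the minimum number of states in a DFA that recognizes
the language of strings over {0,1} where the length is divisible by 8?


States track (length) mod 8.
Need 8 states: one per remainder 0..7; accept = remainder 0.

8


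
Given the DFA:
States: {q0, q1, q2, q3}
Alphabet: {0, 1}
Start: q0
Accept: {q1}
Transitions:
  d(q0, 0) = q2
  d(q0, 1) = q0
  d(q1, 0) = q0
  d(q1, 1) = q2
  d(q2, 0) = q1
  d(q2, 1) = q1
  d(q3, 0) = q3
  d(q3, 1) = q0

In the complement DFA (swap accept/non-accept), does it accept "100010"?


Trace: q0 -> q0 -> q2 -> q1 -> q0 -> q0 -> q2
Final: q2
Original accept: {q1}
Complement: q2 is not in original accept

Yes, complement accepts (original rejects)


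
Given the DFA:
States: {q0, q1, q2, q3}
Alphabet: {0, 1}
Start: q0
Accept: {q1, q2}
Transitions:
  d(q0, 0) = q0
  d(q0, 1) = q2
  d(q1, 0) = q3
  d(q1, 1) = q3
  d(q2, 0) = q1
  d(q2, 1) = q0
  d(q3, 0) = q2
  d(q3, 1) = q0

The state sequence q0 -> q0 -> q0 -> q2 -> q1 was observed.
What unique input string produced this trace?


Trace back each transition to find the symbol:
  q0 --[0]--> q0
  q0 --[0]--> q0
  q0 --[1]--> q2
  q2 --[0]--> q1

"0010"


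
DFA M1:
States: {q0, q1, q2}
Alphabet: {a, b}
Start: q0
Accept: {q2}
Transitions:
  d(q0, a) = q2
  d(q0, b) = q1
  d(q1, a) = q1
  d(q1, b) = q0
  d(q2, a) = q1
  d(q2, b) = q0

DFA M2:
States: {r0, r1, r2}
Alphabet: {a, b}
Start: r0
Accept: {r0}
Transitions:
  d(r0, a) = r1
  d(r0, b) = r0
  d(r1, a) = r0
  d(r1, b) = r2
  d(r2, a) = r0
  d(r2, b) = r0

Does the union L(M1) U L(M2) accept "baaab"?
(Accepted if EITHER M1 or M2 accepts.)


M1: final=q0 accepted=False
M2: final=r2 accepted=False

No, union rejects (neither accepts)


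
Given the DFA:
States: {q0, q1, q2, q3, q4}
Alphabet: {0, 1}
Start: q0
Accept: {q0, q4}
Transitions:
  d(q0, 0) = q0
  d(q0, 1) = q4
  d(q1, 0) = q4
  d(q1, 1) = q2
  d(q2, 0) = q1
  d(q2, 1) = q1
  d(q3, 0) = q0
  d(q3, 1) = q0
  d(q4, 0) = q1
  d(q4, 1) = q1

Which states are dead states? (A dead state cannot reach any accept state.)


Forward reachability from each state:
  q0 -> reaches accept state q0 (live)
  q1 -> reaches accept state q4 (live)
  q2 -> reaches accept state q4 (live)
  q3 -> reaches accept state q0 (live)
  q4 -> reaches accept state q4 (live)

None (all states can reach an accept state)


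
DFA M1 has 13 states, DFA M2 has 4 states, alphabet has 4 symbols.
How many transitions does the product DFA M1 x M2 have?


Product DFA has 13 * 4 = 52 states.
Each has 4 transitions: 52 * 4 = 208

208


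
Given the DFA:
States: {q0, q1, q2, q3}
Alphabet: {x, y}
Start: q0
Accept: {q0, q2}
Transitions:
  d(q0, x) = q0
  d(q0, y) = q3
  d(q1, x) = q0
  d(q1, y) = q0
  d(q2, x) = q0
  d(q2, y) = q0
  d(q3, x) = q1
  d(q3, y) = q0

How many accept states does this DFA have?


Accept states listed: {q0, q2}
Counting: q0(1) q2(2)

2


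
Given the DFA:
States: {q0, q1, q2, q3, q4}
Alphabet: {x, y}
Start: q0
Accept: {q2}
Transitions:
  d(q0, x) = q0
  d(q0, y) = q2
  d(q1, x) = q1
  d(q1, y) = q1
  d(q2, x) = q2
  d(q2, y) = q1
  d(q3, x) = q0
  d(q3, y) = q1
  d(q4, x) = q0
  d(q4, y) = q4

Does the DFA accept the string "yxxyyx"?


Trace: q0 -> q2 -> q2 -> q2 -> q1 -> q1 -> q1
Final state: q1
Accept states: {q2}

No, rejected (final state q1 is not an accept state)


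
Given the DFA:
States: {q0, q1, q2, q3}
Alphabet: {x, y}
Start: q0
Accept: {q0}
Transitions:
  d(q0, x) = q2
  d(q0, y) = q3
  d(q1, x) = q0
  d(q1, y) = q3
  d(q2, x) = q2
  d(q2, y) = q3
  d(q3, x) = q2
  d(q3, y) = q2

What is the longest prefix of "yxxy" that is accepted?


Run the DFA, marking each prefix where the state is accepting:
  "" -> q0 [accept]
  "y" -> q3 [reject]
  "yx" -> q2 [reject]
  "yxx" -> q2 [reject]
  "yxxy" -> q3 [reject]

""


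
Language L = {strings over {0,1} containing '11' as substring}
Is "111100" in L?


'11' occurs at index 0

Yes, "111100" is in L


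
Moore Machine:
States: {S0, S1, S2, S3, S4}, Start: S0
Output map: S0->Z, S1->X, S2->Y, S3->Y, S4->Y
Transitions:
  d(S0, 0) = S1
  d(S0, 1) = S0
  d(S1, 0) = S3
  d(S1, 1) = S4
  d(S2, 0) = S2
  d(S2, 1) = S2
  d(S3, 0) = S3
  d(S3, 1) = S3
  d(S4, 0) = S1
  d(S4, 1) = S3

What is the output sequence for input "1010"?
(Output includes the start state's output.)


Start: S0 (output Z)
  --1--> S0 (output Z)
  --0--> S1 (output X)
  --1--> S4 (output Y)
  --0--> S1 (output X)

"ZZXYX"


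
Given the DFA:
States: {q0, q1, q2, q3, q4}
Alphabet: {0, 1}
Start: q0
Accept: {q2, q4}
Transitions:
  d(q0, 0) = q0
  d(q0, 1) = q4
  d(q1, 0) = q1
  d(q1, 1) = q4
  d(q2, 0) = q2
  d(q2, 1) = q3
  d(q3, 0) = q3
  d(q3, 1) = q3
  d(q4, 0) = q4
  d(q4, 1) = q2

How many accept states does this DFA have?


Accept states listed: {q2, q4}
Counting: q2(1) q4(2)

2


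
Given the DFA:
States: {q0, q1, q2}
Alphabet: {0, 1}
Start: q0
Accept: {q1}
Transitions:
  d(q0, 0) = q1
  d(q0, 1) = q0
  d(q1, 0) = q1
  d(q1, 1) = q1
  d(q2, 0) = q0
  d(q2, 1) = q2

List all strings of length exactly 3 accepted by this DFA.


All strings of length 3: 8 total
Accepted: 7

"000", "001", "010", "011", "100", "101", "110"


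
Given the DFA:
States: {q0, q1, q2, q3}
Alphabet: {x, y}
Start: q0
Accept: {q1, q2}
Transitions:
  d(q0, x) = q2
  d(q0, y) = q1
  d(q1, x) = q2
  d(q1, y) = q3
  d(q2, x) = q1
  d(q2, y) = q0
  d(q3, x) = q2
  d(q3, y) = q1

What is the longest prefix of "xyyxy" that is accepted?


Run the DFA, marking each prefix where the state is accepting:
  "" -> q0 [reject]
  "x" -> q2 [accept]
  "xy" -> q0 [reject]
  "xyy" -> q1 [accept]
  "xyyx" -> q2 [accept]
  "xyyxy" -> q0 [reject]

"xyyx"


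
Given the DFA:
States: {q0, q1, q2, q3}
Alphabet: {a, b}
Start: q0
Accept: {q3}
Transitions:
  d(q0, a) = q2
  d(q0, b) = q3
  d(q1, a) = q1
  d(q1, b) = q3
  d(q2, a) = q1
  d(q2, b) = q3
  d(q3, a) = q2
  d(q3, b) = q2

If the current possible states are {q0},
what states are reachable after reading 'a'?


Apply transition on 'a' from each current state:
  d(q0, a) = q2

{q2}


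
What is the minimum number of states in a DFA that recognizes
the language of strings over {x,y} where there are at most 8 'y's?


States: count = 0, 1, ..., 8 (all accepting; 9 states), plus a dead state for count > 8.
Total: 9 + 1 = 10.

10


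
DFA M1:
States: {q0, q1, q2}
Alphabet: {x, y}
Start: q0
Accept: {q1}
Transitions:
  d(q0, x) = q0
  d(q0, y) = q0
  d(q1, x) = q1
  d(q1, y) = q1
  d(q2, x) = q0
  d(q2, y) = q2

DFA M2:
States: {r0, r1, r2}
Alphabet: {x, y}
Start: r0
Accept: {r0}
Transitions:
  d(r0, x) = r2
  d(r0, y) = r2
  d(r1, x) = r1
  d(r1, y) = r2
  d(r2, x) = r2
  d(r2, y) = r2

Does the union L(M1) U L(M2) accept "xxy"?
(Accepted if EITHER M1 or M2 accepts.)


M1: final=q0 accepted=False
M2: final=r2 accepted=False

No, union rejects (neither accepts)


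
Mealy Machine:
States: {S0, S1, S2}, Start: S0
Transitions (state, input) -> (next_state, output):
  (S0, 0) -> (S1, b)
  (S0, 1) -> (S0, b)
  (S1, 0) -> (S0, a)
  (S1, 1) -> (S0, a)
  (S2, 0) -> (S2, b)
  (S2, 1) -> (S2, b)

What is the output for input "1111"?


Step-by-step:
  (S0, 1) -> (S0, b)
  (S0, 1) -> (S0, b)
  (S0, 1) -> (S0, b)
  (S0, 1) -> (S0, b)

"bbbb"


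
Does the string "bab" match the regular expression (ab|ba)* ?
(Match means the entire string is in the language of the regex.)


|string| = 3; first = 'b'; last = 'b'

No, "bab" does not match (ab|ba)*


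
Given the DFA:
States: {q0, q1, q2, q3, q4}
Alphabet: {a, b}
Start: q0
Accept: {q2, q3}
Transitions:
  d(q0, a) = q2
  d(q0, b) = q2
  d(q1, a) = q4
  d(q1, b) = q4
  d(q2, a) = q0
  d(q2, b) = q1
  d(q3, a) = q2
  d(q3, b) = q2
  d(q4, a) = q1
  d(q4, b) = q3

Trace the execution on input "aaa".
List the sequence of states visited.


Input: aaa
d(q0, a) = q2
d(q2, a) = q0
d(q0, a) = q2


q0 -> q2 -> q0 -> q2


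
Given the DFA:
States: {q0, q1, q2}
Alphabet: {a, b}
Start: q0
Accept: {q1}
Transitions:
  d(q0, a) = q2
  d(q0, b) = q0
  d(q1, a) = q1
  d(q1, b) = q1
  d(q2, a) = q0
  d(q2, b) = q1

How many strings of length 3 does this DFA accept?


Enumerating all length-3 strings:
  "aaa" -> q2 [reject]
  "aab" -> q0 [reject]
  "aba" -> q1 [accept]
  "abb" -> q1 [accept]
  "baa" -> q0 [reject]
  "bab" -> q1 [accept]
  "bba" -> q2 [reject]
  "bbb" -> q0 [reject]

3 out of 8
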